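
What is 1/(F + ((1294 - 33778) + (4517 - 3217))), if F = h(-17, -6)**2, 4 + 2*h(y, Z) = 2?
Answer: -1/31183 ≈ -3.2069e-5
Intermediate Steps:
h(y, Z) = -1 (h(y, Z) = -2 + (1/2)*2 = -2 + 1 = -1)
F = 1 (F = (-1)**2 = 1)
1/(F + ((1294 - 33778) + (4517 - 3217))) = 1/(1 + ((1294 - 33778) + (4517 - 3217))) = 1/(1 + (-32484 + 1300)) = 1/(1 - 31184) = 1/(-31183) = -1/31183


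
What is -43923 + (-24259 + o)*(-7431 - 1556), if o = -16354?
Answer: 364945108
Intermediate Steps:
-43923 + (-24259 + o)*(-7431 - 1556) = -43923 + (-24259 - 16354)*(-7431 - 1556) = -43923 - 40613*(-8987) = -43923 + 364989031 = 364945108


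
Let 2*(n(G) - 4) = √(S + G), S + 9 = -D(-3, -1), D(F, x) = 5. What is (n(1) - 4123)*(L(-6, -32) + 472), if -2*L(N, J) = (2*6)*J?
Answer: -2735016 + 332*I*√13 ≈ -2.735e+6 + 1197.0*I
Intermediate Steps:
L(N, J) = -6*J (L(N, J) = -2*6*J/2 = -6*J)
S = -14 (S = -9 - 1*5 = -9 - 5 = -14)
n(G) = 4 + √(-14 + G)/2
(n(1) - 4123)*(L(-6, -32) + 472) = ((4 + √(-14 + 1)/2) - 4123)*(-6*(-32) + 472) = ((4 + √(-13)/2) - 4123)*(192 + 472) = ((4 + (I*√13)/2) - 4123)*664 = ((4 + I*√13/2) - 4123)*664 = (-4119 + I*√13/2)*664 = -2735016 + 332*I*√13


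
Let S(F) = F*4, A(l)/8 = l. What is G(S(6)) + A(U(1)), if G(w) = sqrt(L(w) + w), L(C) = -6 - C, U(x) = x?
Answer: 8 + I*sqrt(6) ≈ 8.0 + 2.4495*I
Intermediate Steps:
A(l) = 8*l
S(F) = 4*F
G(w) = I*sqrt(6) (G(w) = sqrt((-6 - w) + w) = sqrt(-6) = I*sqrt(6))
G(S(6)) + A(U(1)) = I*sqrt(6) + 8*1 = I*sqrt(6) + 8 = 8 + I*sqrt(6)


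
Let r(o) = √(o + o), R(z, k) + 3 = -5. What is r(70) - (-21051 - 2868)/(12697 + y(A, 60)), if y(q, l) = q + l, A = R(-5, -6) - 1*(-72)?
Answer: 23919/12821 + 2*√35 ≈ 13.698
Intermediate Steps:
R(z, k) = -8 (R(z, k) = -3 - 5 = -8)
A = 64 (A = -8 - 1*(-72) = -8 + 72 = 64)
y(q, l) = l + q
r(o) = √2*√o (r(o) = √(2*o) = √2*√o)
r(70) - (-21051 - 2868)/(12697 + y(A, 60)) = √2*√70 - (-21051 - 2868)/(12697 + (60 + 64)) = 2*√35 - (-23919)/(12697 + 124) = 2*√35 - (-23919)/12821 = 2*√35 - 1*(-23919/12821) = 2*√35 + 23919/12821 = 23919/12821 + 2*√35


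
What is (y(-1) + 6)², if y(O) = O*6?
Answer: 0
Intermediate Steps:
y(O) = 6*O
(y(-1) + 6)² = (6*(-1) + 6)² = (-6 + 6)² = 0² = 0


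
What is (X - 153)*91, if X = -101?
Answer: -23114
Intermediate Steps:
(X - 153)*91 = (-101 - 153)*91 = -254*91 = -23114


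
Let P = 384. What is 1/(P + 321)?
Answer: 1/705 ≈ 0.0014184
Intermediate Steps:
1/(P + 321) = 1/(384 + 321) = 1/705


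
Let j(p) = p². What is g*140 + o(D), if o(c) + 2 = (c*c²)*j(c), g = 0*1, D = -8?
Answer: -32770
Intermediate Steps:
g = 0
o(c) = -2 + c⁵ (o(c) = -2 + (c*c²)*c² = -2 + c³*c² = -2 + c⁵)
g*140 + o(D) = 0*140 + (-2 + (-8)⁵) = 0 + (-2 - 32768) = 0 - 32770 = -32770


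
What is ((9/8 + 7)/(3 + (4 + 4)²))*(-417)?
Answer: -27105/536 ≈ -50.569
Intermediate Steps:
((9/8 + 7)/(3 + (4 + 4)²))*(-417) = ((9*(⅛) + 7)/(3 + 8²))*(-417) = ((9/8 + 7)/(3 + 64))*(-417) = ((65/8)/67)*(-417) = ((65/8)*(1/67))*(-417) = (65/536)*(-417) = -27105/536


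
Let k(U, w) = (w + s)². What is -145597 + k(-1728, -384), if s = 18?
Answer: -11641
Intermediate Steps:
k(U, w) = (18 + w)² (k(U, w) = (w + 18)² = (18 + w)²)
-145597 + k(-1728, -384) = -145597 + (18 - 384)² = -145597 + (-366)² = -145597 + 133956 = -11641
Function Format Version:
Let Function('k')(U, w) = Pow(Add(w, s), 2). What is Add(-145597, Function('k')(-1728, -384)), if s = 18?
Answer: -11641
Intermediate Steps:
Function('k')(U, w) = Pow(Add(18, w), 2) (Function('k')(U, w) = Pow(Add(w, 18), 2) = Pow(Add(18, w), 2))
Add(-145597, Function('k')(-1728, -384)) = Add(-145597, Pow(Add(18, -384), 2)) = Add(-145597, Pow(-366, 2)) = Add(-145597, 133956) = -11641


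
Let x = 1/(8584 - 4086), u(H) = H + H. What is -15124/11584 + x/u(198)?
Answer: -841843069/644797296 ≈ -1.3056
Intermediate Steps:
u(H) = 2*H
x = 1/4498 ≈ 0.00022232
-15124/11584 + x/u(198) = -15124/11584 + 1/(4498*((2*198))) = -15124*1/11584 + (1/4498)/396 = -3781/2896 + (1/4498)*(1/396) = -3781/2896 + 1/1781208 = -841843069/644797296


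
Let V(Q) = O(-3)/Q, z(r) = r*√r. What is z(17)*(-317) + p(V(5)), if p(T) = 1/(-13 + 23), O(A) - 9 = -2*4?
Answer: ⅒ - 5389*√17 ≈ -22219.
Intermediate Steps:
O(A) = 1 (O(A) = 9 - 2*4 = 9 - 8 = 1)
z(r) = r^(3/2)
V(Q) = 1/Q
p(T) = ⅒ (p(T) = 1/10 = ⅒)
z(17)*(-317) + p(V(5)) = 17^(3/2)*(-317) + ⅒ = (17*√17)*(-317) + ⅒ = -5389*√17 + ⅒ = ⅒ - 5389*√17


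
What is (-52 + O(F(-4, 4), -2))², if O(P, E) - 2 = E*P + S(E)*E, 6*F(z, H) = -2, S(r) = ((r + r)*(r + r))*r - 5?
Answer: 5476/9 ≈ 608.44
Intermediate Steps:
S(r) = -5 + 4*r³ (S(r) = ((2*r)*(2*r))*r - 5 = (4*r²)*r - 5 = 4*r³ - 5 = -5 + 4*r³)
F(z, H) = -⅓ (F(z, H) = (⅙)*(-2) = -⅓)
O(P, E) = 2 + E*P + E*(-5 + 4*E³) (O(P, E) = 2 + (E*P + (-5 + 4*E³)*E) = 2 + (E*P + E*(-5 + 4*E³)) = 2 + E*P + E*(-5 + 4*E³))
(-52 + O(F(-4, 4), -2))² = (-52 + (2 - 2*(-⅓) - 2*(-5 + 4*(-2)³)))² = (-52 + (2 + ⅔ - 2*(-5 + 4*(-8))))² = (-52 + (2 + ⅔ - 2*(-5 - 32)))² = (-52 + (2 + ⅔ - 2*(-37)))² = (-52 + (2 + ⅔ + 74))² = (-52 + 230/3)² = (74/3)² = 5476/9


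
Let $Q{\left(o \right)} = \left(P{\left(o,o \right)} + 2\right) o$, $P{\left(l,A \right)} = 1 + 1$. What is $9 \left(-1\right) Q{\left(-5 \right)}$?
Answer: $180$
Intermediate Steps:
$P{\left(l,A \right)} = 2$
$Q{\left(o \right)} = 4 o$ ($Q{\left(o \right)} = \left(2 + 2\right) o = 4 o$)
$9 \left(-1\right) Q{\left(-5 \right)} = 9 \left(-1\right) 4 \left(-5\right) = \left(-9\right) \left(-20\right) = 180$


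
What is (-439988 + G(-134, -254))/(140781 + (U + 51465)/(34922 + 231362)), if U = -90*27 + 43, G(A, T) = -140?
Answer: -58599522176/18743888441 ≈ -3.1263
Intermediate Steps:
U = -2387 (U = -2430 + 43 = -2387)
(-439988 + G(-134, -254))/(140781 + (U + 51465)/(34922 + 231362)) = (-439988 - 140)/(140781 + (-2387 + 51465)/(34922 + 231362)) = -440128/(140781 + 49078/266284) = -440128/(140781 + 49078*(1/266284)) = -440128/(140781 + 24539/133142) = -440128/18743888441/133142 = -440128*133142/18743888441 = -58599522176/18743888441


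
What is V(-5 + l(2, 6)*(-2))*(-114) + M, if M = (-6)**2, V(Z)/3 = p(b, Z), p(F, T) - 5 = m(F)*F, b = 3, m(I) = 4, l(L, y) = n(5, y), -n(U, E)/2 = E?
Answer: -5778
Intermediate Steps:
n(U, E) = -2*E
l(L, y) = -2*y
p(F, T) = 5 + 4*F
V(Z) = 51 (V(Z) = 3*(5 + 4*3) = 3*(5 + 12) = 3*17 = 51)
M = 36
V(-5 + l(2, 6)*(-2))*(-114) + M = 51*(-114) + 36 = -5814 + 36 = -5778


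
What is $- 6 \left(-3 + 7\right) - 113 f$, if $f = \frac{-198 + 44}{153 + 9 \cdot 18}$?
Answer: $\frac{1406}{45} \approx 31.244$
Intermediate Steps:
$f = - \frac{22}{45}$ ($f = - \frac{154}{153 + 162} = - \frac{154}{315} = \left(-154\right) \frac{1}{315} = - \frac{22}{45} \approx -0.48889$)
$- 6 \left(-3 + 7\right) - 113 f = - 6 \left(-3 + 7\right) - - \frac{2486}{45} = \left(-6\right) 4 + \frac{2486}{45} = -24 + \frac{2486}{45} = \frac{1406}{45}$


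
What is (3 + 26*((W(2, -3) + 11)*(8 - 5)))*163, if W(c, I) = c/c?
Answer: 153057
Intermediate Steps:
W(c, I) = 1
(3 + 26*((W(2, -3) + 11)*(8 - 5)))*163 = (3 + 26*((1 + 11)*(8 - 5)))*163 = (3 + 26*(12*3))*163 = (3 + 26*36)*163 = (3 + 936)*163 = 939*163 = 153057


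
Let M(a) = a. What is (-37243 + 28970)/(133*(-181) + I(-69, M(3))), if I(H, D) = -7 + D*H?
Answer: 8273/24287 ≈ 0.34063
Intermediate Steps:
(-37243 + 28970)/(133*(-181) + I(-69, M(3))) = (-37243 + 28970)/(133*(-181) + (-7 + 3*(-69))) = -8273/(-24073 + (-7 - 207)) = -8273/(-24073 - 214) = -8273/(-24287) = -8273*(-1/24287) = 8273/24287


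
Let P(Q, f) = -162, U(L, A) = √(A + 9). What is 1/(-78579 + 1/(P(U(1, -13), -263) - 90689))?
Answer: -90851/7138980730 ≈ -1.2726e-5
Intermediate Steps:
U(L, A) = √(9 + A)
1/(-78579 + 1/(P(U(1, -13), -263) - 90689)) = 1/(-78579 + 1/(-162 - 90689)) = 1/(-78579 + 1/(-90851)) = 1/(-78579 - 1/90851) = 1/(-7138980730/90851) = -90851/7138980730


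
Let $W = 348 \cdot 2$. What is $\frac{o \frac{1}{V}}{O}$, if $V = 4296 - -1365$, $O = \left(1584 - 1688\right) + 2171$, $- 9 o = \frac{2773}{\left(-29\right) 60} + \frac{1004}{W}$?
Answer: $\frac{263}{183242154420} \approx 1.4353 \cdot 10^{-9}$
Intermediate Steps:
$W = 696$
$o = \frac{263}{15660}$ ($o = - \frac{\frac{2773}{\left(-29\right) 60} + \frac{1004}{696}}{9} = - \frac{\frac{2773}{-1740} + 1004 \cdot \frac{1}{696}}{9} = - \frac{2773 \left(- \frac{1}{1740}\right) + \frac{251}{174}}{9} = - \frac{- \frac{2773}{1740} + \frac{251}{174}}{9} = \left(- \frac{1}{9}\right) \left(- \frac{263}{1740}\right) = \frac{263}{15660} \approx 0.016794$)
$O = 2067$ ($O = -104 + 2171 = 2067$)
$V = 5661$ ($V = 4296 + 1365 = 5661$)
$\frac{o \frac{1}{V}}{O} = \frac{\frac{263}{15660} \cdot \frac{1}{5661}}{2067} = \frac{263}{15660} \cdot \frac{1}{5661} \cdot \frac{1}{2067} = \frac{263}{88651260} \cdot \frac{1}{2067} = \frac{263}{183242154420}$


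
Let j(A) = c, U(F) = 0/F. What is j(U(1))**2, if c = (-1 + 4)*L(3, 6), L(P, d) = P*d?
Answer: 2916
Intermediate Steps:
U(F) = 0
c = 54 (c = (-1 + 4)*(3*6) = 3*18 = 54)
j(A) = 54
j(U(1))**2 = 54**2 = 2916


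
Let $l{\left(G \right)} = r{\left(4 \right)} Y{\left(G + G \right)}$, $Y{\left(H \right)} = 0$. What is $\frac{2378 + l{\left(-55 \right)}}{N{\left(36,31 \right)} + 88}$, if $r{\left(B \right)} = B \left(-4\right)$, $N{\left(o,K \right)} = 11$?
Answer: $\frac{2378}{99} \approx 24.02$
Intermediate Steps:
$r{\left(B \right)} = - 4 B$
$l{\left(G \right)} = 0$ ($l{\left(G \right)} = \left(-4\right) 4 \cdot 0 = \left(-16\right) 0 = 0$)
$\frac{2378 + l{\left(-55 \right)}}{N{\left(36,31 \right)} + 88} = \frac{2378 + 0}{11 + 88} = \frac{2378}{99}$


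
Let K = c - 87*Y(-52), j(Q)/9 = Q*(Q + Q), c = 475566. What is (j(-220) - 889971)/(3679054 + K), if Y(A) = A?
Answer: -18771/4159144 ≈ -0.0045132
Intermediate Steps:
j(Q) = 18*Q**2 (j(Q) = 9*(Q*(Q + Q)) = 9*(Q*(2*Q)) = 9*(2*Q**2) = 18*Q**2)
K = 480090 (K = 475566 - 87*(-52) = 475566 + 4524 = 480090)
(j(-220) - 889971)/(3679054 + K) = (18*(-220)**2 - 889971)/(3679054 + 480090) = (18*48400 - 889971)/4159144 = (871200 - 889971)*(1/4159144) = -18771*1/4159144 = -18771/4159144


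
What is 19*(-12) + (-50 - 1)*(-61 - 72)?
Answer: 6555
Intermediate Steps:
19*(-12) + (-50 - 1)*(-61 - 72) = -228 - 51*(-133) = -228 + 6783 = 6555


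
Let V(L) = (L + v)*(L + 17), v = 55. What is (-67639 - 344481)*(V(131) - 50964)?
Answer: 9658444320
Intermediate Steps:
V(L) = (17 + L)*(55 + L) (V(L) = (L + 55)*(L + 17) = (55 + L)*(17 + L) = (17 + L)*(55 + L))
(-67639 - 344481)*(V(131) - 50964) = (-67639 - 344481)*((935 + 131**2 + 72*131) - 50964) = -412120*((935 + 17161 + 9432) - 50964) = -412120*(27528 - 50964) = -412120*(-23436) = 9658444320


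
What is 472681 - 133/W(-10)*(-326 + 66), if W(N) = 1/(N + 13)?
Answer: 576421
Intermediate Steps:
W(N) = 1/(13 + N)
472681 - 133/W(-10)*(-326 + 66) = 472681 - 133/(1/(13 - 10))*(-326 + 66) = 472681 - 133/(1/3)*(-260) = 472681 - 133/(⅓)*(-260) = 472681 - 133*3*(-260) = 472681 - 399*(-260) = 472681 - 1*(-103740) = 472681 + 103740 = 576421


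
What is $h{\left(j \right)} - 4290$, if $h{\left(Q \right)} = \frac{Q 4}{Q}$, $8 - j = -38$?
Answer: $-4286$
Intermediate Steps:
$j = 46$ ($j = 8 - -38 = 8 + 38 = 46$)
$h{\left(Q \right)} = 4$ ($h{\left(Q \right)} = \frac{4 Q}{Q} = 4$)
$h{\left(j \right)} - 4290 = 4 - 4290 = -4286$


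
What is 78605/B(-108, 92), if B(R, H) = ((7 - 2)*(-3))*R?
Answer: 15721/324 ≈ 48.522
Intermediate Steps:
B(R, H) = -15*R (B(R, H) = (5*(-3))*R = -15*R)
78605/B(-108, 92) = 78605/((-15*(-108))) = 78605/1620 = 78605*(1/1620) = 15721/324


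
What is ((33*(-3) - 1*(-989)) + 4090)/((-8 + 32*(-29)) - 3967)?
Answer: -4980/4903 ≈ -1.0157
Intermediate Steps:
((33*(-3) - 1*(-989)) + 4090)/((-8 + 32*(-29)) - 3967) = ((-99 + 989) + 4090)/((-8 - 928) - 3967) = (890 + 4090)/(-936 - 3967) = 4980/(-4903) = 4980*(-1/4903) = -4980/4903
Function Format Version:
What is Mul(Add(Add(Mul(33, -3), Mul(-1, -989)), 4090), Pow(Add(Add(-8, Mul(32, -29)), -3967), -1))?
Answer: Rational(-4980, 4903) ≈ -1.0157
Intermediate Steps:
Mul(Add(Add(Mul(33, -3), Mul(-1, -989)), 4090), Pow(Add(Add(-8, Mul(32, -29)), -3967), -1)) = Mul(Add(Add(-99, 989), 4090), Pow(Add(Add(-8, -928), -3967), -1)) = Mul(Add(890, 4090), Pow(Add(-936, -3967), -1)) = Mul(4980, Pow(-4903, -1)) = Mul(4980, Rational(-1, 4903)) = Rational(-4980, 4903)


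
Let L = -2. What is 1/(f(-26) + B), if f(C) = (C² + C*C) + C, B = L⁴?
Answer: 1/1342 ≈ 0.00074516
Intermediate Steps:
B = 16 (B = (-2)⁴ = 16)
f(C) = C + 2*C² (f(C) = (C² + C²) + C = 2*C² + C = C + 2*C²)
1/(f(-26) + B) = 1/(-26*(1 + 2*(-26)) + 16) = 1/(-26*(1 - 52) + 16) = 1/(-26*(-51) + 16) = 1/(1326 + 16) = 1/1342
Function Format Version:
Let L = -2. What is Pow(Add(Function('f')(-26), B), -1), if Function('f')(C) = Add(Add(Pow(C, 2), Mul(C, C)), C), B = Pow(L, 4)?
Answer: Rational(1, 1342) ≈ 0.00074516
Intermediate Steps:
B = 16 (B = Pow(-2, 4) = 16)
Function('f')(C) = Add(C, Mul(2, Pow(C, 2))) (Function('f')(C) = Add(Add(Pow(C, 2), Pow(C, 2)), C) = Add(Mul(2, Pow(C, 2)), C) = Add(C, Mul(2, Pow(C, 2))))
Pow(Add(Function('f')(-26), B), -1) = Pow(Add(Mul(-26, Add(1, Mul(2, -26))), 16), -1) = Pow(Add(Mul(-26, Add(1, -52)), 16), -1) = Pow(Add(Mul(-26, -51), 16), -1) = Pow(Add(1326, 16), -1) = Pow(1342, -1) = Rational(1, 1342)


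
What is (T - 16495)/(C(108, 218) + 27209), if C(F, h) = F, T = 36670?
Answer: 20175/27317 ≈ 0.73855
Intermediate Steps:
(T - 16495)/(C(108, 218) + 27209) = (36670 - 16495)/(108 + 27209) = 20175/27317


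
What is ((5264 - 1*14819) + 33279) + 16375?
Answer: 40099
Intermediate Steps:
((5264 - 1*14819) + 33279) + 16375 = ((5264 - 14819) + 33279) + 16375 = (-9555 + 33279) + 16375 = 23724 + 16375 = 40099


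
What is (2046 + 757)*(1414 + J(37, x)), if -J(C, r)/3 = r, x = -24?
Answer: 4165258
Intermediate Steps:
J(C, r) = -3*r
(2046 + 757)*(1414 + J(37, x)) = (2046 + 757)*(1414 - 3*(-24)) = 2803*(1414 + 72) = 2803*1486 = 4165258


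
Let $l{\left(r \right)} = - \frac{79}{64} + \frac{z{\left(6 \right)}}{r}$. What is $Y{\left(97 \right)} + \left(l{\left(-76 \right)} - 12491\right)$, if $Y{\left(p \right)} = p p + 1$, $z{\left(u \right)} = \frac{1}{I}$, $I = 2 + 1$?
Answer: $- \frac{11244007}{3648} \approx -3082.2$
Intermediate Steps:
$I = 3$
$z{\left(u \right)} = \frac{1}{3}$
$Y{\left(p \right)} = 1 + p^{2}$ ($Y{\left(p \right)} = p^{2} + 1 = 1 + p^{2}$)
$l{\left(r \right)} = - \frac{79}{64} + \frac{1}{3 r}$
$Y{\left(97 \right)} + \left(l{\left(-76 \right)} - 12491\right) = \left(1 + 97^{2}\right) - \left(12491 - \frac{64 - -18012}{192 \left(-76\right)}\right) = \left(1 + 9409\right) - \left(12491 + \frac{64 + 18012}{14592}\right) = 9410 - \left(12491 + \frac{1}{14592} \cdot 18076\right) = 9410 - \frac{45571687}{3648} = - \frac{11244007}{3648}$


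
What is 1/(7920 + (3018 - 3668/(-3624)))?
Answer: 906/9910745 ≈ 9.1416e-5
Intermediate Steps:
1/(7920 + (3018 - 3668/(-3624))) = 1/(7920 + (3018 - 3668*(-1)/3624)) = 1/(7920 + (3018 - 1*(-917/906))) = 1/(7920 + (3018 + 917/906)) = 1/(7920 + 2735225/906) = 1/(9910745/906) = 906/9910745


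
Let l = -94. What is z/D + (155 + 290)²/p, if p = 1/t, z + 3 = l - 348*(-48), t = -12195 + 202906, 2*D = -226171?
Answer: 8541471253444311/226171 ≈ 3.7766e+10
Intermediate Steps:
D = -226171/2 (D = (½)*(-226171) = -226171/2 ≈ -1.1309e+5)
t = 190711
z = 16607 (z = -3 + (-94 - 348*(-48)) = -3 + (-94 + 16704) = -3 + 16610 = 16607)
p = 1/190711 ≈ 5.2435e-6
z/D + (155 + 290)²/p = 16607/(-226171/2) + (155 + 290)²/(1/190711) = 16607*(-2/226171) + 445²*190711 = -33214/226171 + 198025*190711 = -33214/226171 + 37765545775 = 8541471253444311/226171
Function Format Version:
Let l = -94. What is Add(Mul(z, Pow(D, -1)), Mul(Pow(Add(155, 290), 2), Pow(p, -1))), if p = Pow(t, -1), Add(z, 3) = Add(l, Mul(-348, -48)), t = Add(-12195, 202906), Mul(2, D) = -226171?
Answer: Rational(8541471253444311, 226171) ≈ 3.7766e+10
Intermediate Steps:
D = Rational(-226171, 2) (D = Mul(Rational(1, 2), -226171) = Rational(-226171, 2) ≈ -1.1309e+5)
t = 190711
z = 16607 (z = Add(-3, Add(-94, Mul(-348, -48))) = Add(-3, Add(-94, 16704)) = Add(-3, 16610) = 16607)
p = Rational(1, 190711) (p = Pow(190711, -1) = Rational(1, 190711) ≈ 5.2435e-6)
Add(Mul(z, Pow(D, -1)), Mul(Pow(Add(155, 290), 2), Pow(p, -1))) = Add(Mul(16607, Pow(Rational(-226171, 2), -1)), Mul(Pow(Add(155, 290), 2), Pow(Rational(1, 190711), -1))) = Add(Mul(16607, Rational(-2, 226171)), Mul(Pow(445, 2), 190711)) = Add(Rational(-33214, 226171), Mul(198025, 190711)) = Add(Rational(-33214, 226171), 37765545775) = Rational(8541471253444311, 226171)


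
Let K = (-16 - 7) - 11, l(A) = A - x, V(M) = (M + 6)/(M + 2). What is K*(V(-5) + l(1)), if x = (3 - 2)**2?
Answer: 34/3 ≈ 11.333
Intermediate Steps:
x = 1 (x = 1**2 = 1)
V(M) = (6 + M)/(2 + M)
l(A) = -1 + A (l(A) = A - 1*1 = A - 1 = -1 + A)
K = -34 (K = -23 - 11 = -34)
K*(V(-5) + l(1)) = -34*((6 - 5)/(2 - 5) + (-1 + 1)) = -34*(1/(-3) + 0) = -34*(-1/3*1 + 0) = -34*(-1/3 + 0) = -34*(-1/3) = 34/3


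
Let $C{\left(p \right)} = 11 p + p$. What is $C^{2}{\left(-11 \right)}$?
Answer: $17424$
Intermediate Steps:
$C{\left(p \right)} = 12 p$
$C^{2}{\left(-11 \right)} = \left(12 \left(-11\right)\right)^{2} = \left(-132\right)^{2} = 17424$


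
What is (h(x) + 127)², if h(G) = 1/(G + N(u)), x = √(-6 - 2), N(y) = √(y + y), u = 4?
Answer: 16129 - I/16 + 127*√2*(1 - I)/4 ≈ 16174.0 - 44.964*I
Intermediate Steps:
N(y) = √2*√y (N(y) = √(2*y) = √2*√y)
x = 2*I*√2 (x = √(-8) = 2*I*√2 ≈ 2.8284*I)
h(G) = 1/(G + 2*√2) (h(G) = 1/(G + √2*√4) = 1/(G + √2*2) = 1/(G + 2*√2))
(h(x) + 127)² = (1/(2*I*√2 + 2*√2) + 127)² = (1/(2*√2 + 2*I*√2) + 127)² = (127 + 1/(2*√2 + 2*I*√2))²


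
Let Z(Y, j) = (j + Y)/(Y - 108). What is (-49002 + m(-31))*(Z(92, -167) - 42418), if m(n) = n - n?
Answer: 16626697113/8 ≈ 2.0783e+9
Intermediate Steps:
m(n) = 0
Z(Y, j) = (Y + j)/(-108 + Y)
(-49002 + m(-31))*(Z(92, -167) - 42418) = (-49002 + 0)*((92 - 167)/(-108 + 92) - 42418) = -49002*(-75/(-16) - 42418) = -49002*(-1/16*(-75) - 42418) = -49002*(75/16 - 42418) = -49002*(-678613/16) = 16626697113/8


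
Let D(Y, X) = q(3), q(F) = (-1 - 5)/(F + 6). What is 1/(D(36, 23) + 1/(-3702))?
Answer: -1234/823 ≈ -1.4994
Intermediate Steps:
q(F) = -6/(6 + F)
D(Y, X) = -⅔ (D(Y, X) = -6/(6 + 3) = -6/9 = -6*⅑ = -⅔)
1/(D(36, 23) + 1/(-3702)) = 1/(-⅔ + 1/(-3702)) = 1/(-⅔ - 1/3702) = 1/(-823/1234) = -1234/823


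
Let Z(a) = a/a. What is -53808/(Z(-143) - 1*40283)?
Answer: 26904/20141 ≈ 1.3358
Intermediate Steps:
Z(a) = 1
-53808/(Z(-143) - 1*40283) = -53808/(1 - 1*40283) = -53808/(1 - 40283) = -53808/(-40282) = -53808*(-1/40282) = 26904/20141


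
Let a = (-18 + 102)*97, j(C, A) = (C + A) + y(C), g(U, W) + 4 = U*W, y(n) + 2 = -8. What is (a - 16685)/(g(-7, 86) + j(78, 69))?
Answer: 8537/469 ≈ 18.203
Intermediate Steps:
y(n) = -10 (y(n) = -2 - 8 = -10)
g(U, W) = -4 + U*W
j(C, A) = -10 + A + C (j(C, A) = (C + A) - 10 = (A + C) - 10 = -10 + A + C)
a = 8148 (a = 84*97 = 8148)
(a - 16685)/(g(-7, 86) + j(78, 69)) = (8148 - 16685)/((-4 - 7*86) + (-10 + 69 + 78)) = -8537/((-4 - 602) + 137) = -8537/(-606 + 137) = -8537/(-469) = -8537*(-1/469) = 8537/469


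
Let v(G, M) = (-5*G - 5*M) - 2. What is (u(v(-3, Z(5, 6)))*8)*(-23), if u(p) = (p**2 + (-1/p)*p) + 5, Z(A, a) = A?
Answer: -27232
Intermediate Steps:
v(G, M) = -2 - 5*G - 5*M
u(p) = 4 + p**2 (u(p) = (p**2 - 1) + 5 = (-1 + p**2) + 5 = 4 + p**2)
(u(v(-3, Z(5, 6)))*8)*(-23) = ((4 + (-2 - 5*(-3) - 5*5)**2)*8)*(-23) = ((4 + (-2 + 15 - 25)**2)*8)*(-23) = ((4 + (-12)**2)*8)*(-23) = ((4 + 144)*8)*(-23) = (148*8)*(-23) = 1184*(-23) = -27232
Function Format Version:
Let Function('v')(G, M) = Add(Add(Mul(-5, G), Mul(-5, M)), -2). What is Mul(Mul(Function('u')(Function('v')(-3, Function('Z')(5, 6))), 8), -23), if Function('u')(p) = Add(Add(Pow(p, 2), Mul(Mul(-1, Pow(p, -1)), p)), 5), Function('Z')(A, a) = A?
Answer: -27232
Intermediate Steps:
Function('v')(G, M) = Add(-2, Mul(-5, G), Mul(-5, M))
Function('u')(p) = Add(4, Pow(p, 2)) (Function('u')(p) = Add(Add(Pow(p, 2), -1), 5) = Add(Add(-1, Pow(p, 2)), 5) = Add(4, Pow(p, 2)))
Mul(Mul(Function('u')(Function('v')(-3, Function('Z')(5, 6))), 8), -23) = Mul(Mul(Add(4, Pow(Add(-2, Mul(-5, -3), Mul(-5, 5)), 2)), 8), -23) = Mul(Mul(Add(4, Pow(Add(-2, 15, -25), 2)), 8), -23) = Mul(Mul(Add(4, Pow(-12, 2)), 8), -23) = Mul(Mul(Add(4, 144), 8), -23) = Mul(Mul(148, 8), -23) = Mul(1184, -23) = -27232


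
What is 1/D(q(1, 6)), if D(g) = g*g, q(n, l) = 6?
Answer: 1/36 ≈ 0.027778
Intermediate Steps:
D(g) = g²
1/D(q(1, 6)) = 1/(6²) = 1/36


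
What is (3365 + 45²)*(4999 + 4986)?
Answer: 53819150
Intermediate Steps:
(3365 + 45²)*(4999 + 4986) = (3365 + 2025)*9985 = 5390*9985 = 53819150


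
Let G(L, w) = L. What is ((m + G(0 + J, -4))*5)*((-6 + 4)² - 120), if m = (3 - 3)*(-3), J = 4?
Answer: -2320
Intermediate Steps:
m = 0 (m = 0*(-3) = 0)
((m + G(0 + J, -4))*5)*((-6 + 4)² - 120) = ((0 + (0 + 4))*5)*((-6 + 4)² - 120) = ((0 + 4)*5)*((-2)² - 120) = (4*5)*(4 - 120) = 20*(-116) = -2320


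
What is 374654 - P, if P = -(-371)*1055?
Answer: -16751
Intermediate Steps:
P = 391405 (P = -1*(-391405) = 391405)
374654 - P = 374654 - 1*391405 = 374654 - 391405 = -16751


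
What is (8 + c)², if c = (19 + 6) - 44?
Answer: 121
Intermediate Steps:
c = -19 (c = 25 - 44 = -19)
(8 + c)² = (8 - 19)² = (-11)² = 121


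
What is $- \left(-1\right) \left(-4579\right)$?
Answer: $-4579$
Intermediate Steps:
$- \left(-1\right) \left(-4579\right) = \left(-1\right) 4579 = -4579$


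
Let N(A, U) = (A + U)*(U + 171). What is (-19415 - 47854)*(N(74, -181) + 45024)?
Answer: -3100697286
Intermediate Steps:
N(A, U) = (171 + U)*(A + U) (N(A, U) = (A + U)*(171 + U) = (171 + U)*(A + U))
(-19415 - 47854)*(N(74, -181) + 45024) = (-19415 - 47854)*(((-181)² + 171*74 + 171*(-181) + 74*(-181)) + 45024) = -67269*((32761 + 12654 - 30951 - 13394) + 45024) = -67269*(1070 + 45024) = -67269*46094 = -3100697286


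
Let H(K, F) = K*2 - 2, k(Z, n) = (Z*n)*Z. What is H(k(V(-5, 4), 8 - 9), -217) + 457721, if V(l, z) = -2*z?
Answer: 457591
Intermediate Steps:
k(Z, n) = n*Z**2
H(K, F) = -2 + 2*K (H(K, F) = 2*K - 2 = -2 + 2*K)
H(k(V(-5, 4), 8 - 9), -217) + 457721 = (-2 + 2*((8 - 9)*(-2*4)**2)) + 457721 = (-2 + 2*(-1*(-8)**2)) + 457721 = (-2 + 2*(-1*64)) + 457721 = (-2 + 2*(-64)) + 457721 = (-2 - 128) + 457721 = -130 + 457721 = 457591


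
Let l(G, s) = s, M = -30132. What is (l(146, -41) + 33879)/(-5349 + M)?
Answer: -33838/35481 ≈ -0.95369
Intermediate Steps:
(l(146, -41) + 33879)/(-5349 + M) = (-41 + 33879)/(-5349 - 30132) = 33838/(-35481) = 33838*(-1/35481) = -33838/35481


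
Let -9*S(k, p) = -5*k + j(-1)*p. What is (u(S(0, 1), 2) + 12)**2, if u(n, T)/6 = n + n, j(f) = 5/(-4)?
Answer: 1681/9 ≈ 186.78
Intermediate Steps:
j(f) = -5/4 (j(f) = 5*(-1/4) = -5/4)
S(k, p) = 5*k/9 + 5*p/36 (S(k, p) = -(-5*k - 5*p/4)/9 = 5*k/9 + 5*p/36)
u(n, T) = 12*n (u(n, T) = 6*(n + n) = 6*(2*n) = 12*n)
(u(S(0, 1), 2) + 12)**2 = (12*((5/9)*0 + (5/36)*1) + 12)**2 = (12*(0 + 5/36) + 12)**2 = (12*(5/36) + 12)**2 = (5/3 + 12)**2 = (41/3)**2 = 1681/9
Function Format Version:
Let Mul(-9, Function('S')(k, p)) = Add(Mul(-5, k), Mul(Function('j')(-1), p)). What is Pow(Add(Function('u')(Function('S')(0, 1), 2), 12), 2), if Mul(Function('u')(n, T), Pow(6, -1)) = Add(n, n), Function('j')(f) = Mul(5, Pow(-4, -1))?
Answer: Rational(1681, 9) ≈ 186.78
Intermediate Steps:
Function('j')(f) = Rational(-5, 4) (Function('j')(f) = Mul(5, Rational(-1, 4)) = Rational(-5, 4))
Function('S')(k, p) = Add(Mul(Rational(5, 9), k), Mul(Rational(5, 36), p)) (Function('S')(k, p) = Mul(Rational(-1, 9), Add(Mul(-5, k), Mul(Rational(-5, 4), p))) = Add(Mul(Rational(5, 9), k), Mul(Rational(5, 36), p)))
Function('u')(n, T) = Mul(12, n) (Function('u')(n, T) = Mul(6, Add(n, n)) = Mul(6, Mul(2, n)) = Mul(12, n))
Pow(Add(Function('u')(Function('S')(0, 1), 2), 12), 2) = Pow(Add(Mul(12, Add(Mul(Rational(5, 9), 0), Mul(Rational(5, 36), 1))), 12), 2) = Pow(Add(Mul(12, Add(0, Rational(5, 36))), 12), 2) = Pow(Add(Mul(12, Rational(5, 36)), 12), 2) = Pow(Add(Rational(5, 3), 12), 2) = Pow(Rational(41, 3), 2) = Rational(1681, 9)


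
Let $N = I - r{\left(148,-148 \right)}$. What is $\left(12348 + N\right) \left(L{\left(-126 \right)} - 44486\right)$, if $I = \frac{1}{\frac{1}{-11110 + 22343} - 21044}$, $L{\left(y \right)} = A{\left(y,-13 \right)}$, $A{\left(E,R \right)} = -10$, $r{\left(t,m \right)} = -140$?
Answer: $- \frac{131352369060930480}{236387251} \approx -5.5567 \cdot 10^{8}$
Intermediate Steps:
$L{\left(y \right)} = -10$
$I = - \frac{11233}{236387251}$ ($I = \frac{1}{\frac{1}{11233} - 21044} = \frac{1}{- \frac{236387251}{11233}} = - \frac{11233}{236387251} \approx -4.7519 \cdot 10^{-5}$)
$N = \frac{33094203907}{236387251}$ ($N = - \frac{11233}{236387251} - -140 = - \frac{11233}{236387251} + 140 = \frac{33094203907}{236387251} \approx 140.0$)
$\left(12348 + N\right) \left(L{\left(-126 \right)} - 44486\right) = \left(12348 + \frac{33094203907}{236387251}\right) \left(-10 - 44486\right) = \frac{2952003979255}{236387251} \left(-44496\right) = - \frac{131352369060930480}{236387251}$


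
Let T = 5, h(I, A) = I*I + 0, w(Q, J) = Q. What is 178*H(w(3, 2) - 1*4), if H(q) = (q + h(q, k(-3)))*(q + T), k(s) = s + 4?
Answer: 0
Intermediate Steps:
k(s) = 4 + s
h(I, A) = I² (h(I, A) = I² + 0 = I²)
H(q) = (5 + q)*(q + q²) (H(q) = (q + q²)*(q + 5) = (q + q²)*(5 + q) = (5 + q)*(q + q²))
178*H(w(3, 2) - 1*4) = 178*((3 - 1*4)*(5 + (3 - 1*4)² + 6*(3 - 1*4))) = 178*((3 - 4)*(5 + (3 - 4)² + 6*(3 - 4))) = 178*(-(5 + (-1)² + 6*(-1))) = 178*(-(5 + 1 - 6)) = 178*(-1*0) = 178*0 = 0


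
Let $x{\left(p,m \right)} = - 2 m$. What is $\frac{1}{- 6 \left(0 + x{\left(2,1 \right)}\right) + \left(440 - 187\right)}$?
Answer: $\frac{1}{265} \approx 0.0037736$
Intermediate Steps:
$\frac{1}{- 6 \left(0 + x{\left(2,1 \right)}\right) + \left(440 - 187\right)} = \frac{1}{- 6 \left(0 - 2\right) + \left(440 - 187\right)} = \frac{1}{- 6 \left(0 - 2\right) + 253} = \frac{1}{\left(-6\right) \left(-2\right) + 253} = \frac{1}{12 + 253} = \frac{1}{265}$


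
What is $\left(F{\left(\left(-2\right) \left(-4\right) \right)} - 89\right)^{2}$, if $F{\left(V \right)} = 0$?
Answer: $7921$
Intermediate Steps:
$\left(F{\left(\left(-2\right) \left(-4\right) \right)} - 89\right)^{2} = \left(0 - 89\right)^{2} = \left(-89\right)^{2} = 7921$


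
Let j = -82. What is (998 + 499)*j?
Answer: -122754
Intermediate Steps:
(998 + 499)*j = (998 + 499)*(-82) = 1497*(-82) = -122754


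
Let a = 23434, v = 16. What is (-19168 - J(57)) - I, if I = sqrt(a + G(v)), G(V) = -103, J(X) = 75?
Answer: -19243 - sqrt(23331) ≈ -19396.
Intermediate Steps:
I = sqrt(23331) (I = sqrt(23434 - 103) = sqrt(23331) ≈ 152.74)
(-19168 - J(57)) - I = (-19168 - 1*75) - sqrt(23331) = (-19168 - 75) - sqrt(23331) = -19243 - sqrt(23331)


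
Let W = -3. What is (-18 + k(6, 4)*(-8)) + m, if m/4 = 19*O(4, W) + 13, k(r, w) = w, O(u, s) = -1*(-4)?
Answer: 306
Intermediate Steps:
O(u, s) = 4
m = 356 (m = 4*(19*4 + 13) = 4*(76 + 13) = 4*89 = 356)
(-18 + k(6, 4)*(-8)) + m = (-18 + 4*(-8)) + 356 = (-18 - 32) + 356 = -50 + 356 = 306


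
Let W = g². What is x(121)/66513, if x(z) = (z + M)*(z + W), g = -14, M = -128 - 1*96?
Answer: -32651/66513 ≈ -0.49090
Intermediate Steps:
M = -224 (M = -128 - 96 = -224)
W = 196 (W = (-14)² = 196)
x(z) = (-224 + z)*(196 + z) (x(z) = (z - 224)*(z + 196) = (-224 + z)*(196 + z))
x(121)/66513 = (-43904 + 121² - 28*121)/66513 = (-43904 + 14641 - 3388)*(1/66513) = -32651*1/66513 = -32651/66513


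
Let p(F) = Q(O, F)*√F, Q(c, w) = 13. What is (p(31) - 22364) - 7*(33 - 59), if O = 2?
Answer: -22182 + 13*√31 ≈ -22110.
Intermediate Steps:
p(F) = 13*√F
(p(31) - 22364) - 7*(33 - 59) = (13*√31 - 22364) - 7*(33 - 59) = (-22364 + 13*√31) - 7*(-26) = (-22364 + 13*√31) + 182 = -22182 + 13*√31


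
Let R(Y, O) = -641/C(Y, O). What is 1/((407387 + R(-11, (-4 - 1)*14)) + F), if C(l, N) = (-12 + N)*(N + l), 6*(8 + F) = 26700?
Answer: 6642/2735367577 ≈ 2.4282e-6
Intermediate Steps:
F = 4442 (F = -8 + (⅙)*26700 = -8 + 4450 = 4442)
R(Y, O) = -641/(O² - 12*O - 12*Y + O*Y)
1/((407387 + R(-11, (-4 - 1)*14)) + F) = 1/((407387 - 641/(((-4 - 1)*14)² - 12*(-4 - 1)*14 - 12*(-11) + ((-4 - 1)*14)*(-11))) + 4442) = 1/((407387 - 641/((-5*14)² - (-60)*14 + 132 - 5*14*(-11))) + 4442) = 1/((407387 - 641/((-70)² - 12*(-70) + 132 - 70*(-11))) + 4442) = 1/((407387 - 641/(4900 + 840 + 132 + 770)) + 4442) = 1/((407387 - 641/6642) + 4442) = 1/(2705863813/6642 + 4442) = 1/(2735367577/6642) = 6642/2735367577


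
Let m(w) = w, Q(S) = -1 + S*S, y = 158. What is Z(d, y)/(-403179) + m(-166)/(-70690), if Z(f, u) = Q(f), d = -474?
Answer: -7907674018/14250361755 ≈ -0.55491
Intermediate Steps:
Q(S) = -1 + S²
Z(f, u) = -1 + f²
Z(d, y)/(-403179) + m(-166)/(-70690) = (-1 + (-474)²)/(-403179) - 166/(-70690) = (-1 + 224676)*(-1/403179) - 166*(-1/70690) = 224675*(-1/403179) + 83/35345 = -224675/403179 + 83/35345 = -7907674018/14250361755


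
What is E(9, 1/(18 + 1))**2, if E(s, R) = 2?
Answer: 4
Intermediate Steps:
E(9, 1/(18 + 1))**2 = 2**2 = 4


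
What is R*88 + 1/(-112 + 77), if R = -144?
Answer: -443521/35 ≈ -12672.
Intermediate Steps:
R*88 + 1/(-112 + 77) = -144*88 + 1/(-112 + 77) = -12672 + 1/(-35) = -12672 - 1/35 = -443521/35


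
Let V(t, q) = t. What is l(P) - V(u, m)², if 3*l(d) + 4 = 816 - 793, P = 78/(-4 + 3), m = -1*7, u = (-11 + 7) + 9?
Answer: -56/3 ≈ -18.667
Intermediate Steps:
u = 5 (u = -4 + 9 = 5)
m = -7
P = -78 (P = 78/(-1) = 78*(-1) = -78)
l(d) = 19/3 (l(d) = -4/3 + (816 - 793)/3 = -4/3 + (⅓)*23 = -4/3 + 23/3 = 19/3)
l(P) - V(u, m)² = 19/3 - 1*5² = 19/3 - 1*25 = 19/3 - 25 = -56/3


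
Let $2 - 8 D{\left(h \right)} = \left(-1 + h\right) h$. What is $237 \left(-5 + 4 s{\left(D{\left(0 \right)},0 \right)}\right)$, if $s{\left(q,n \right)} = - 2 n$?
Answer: $-1185$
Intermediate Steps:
$D{\left(h \right)} = \frac{1}{4} - \frac{h \left(-1 + h\right)}{8}$ ($D{\left(h \right)} = \frac{1}{4} - \frac{\left(-1 + h\right) h}{8} = \frac{1}{4} - \frac{h \left(-1 + h\right)}{8}$)
$237 \left(-5 + 4 s{\left(D{\left(0 \right)},0 \right)}\right) = 237 \left(-5 + 4 \left(\left(-2\right) 0\right)\right) = 237 \left(-5 + 4 \cdot 0\right) = 237 \left(-5 + 0\right) = 237 \left(-5\right) = -1185$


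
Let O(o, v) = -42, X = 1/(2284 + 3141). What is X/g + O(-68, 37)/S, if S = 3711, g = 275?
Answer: -20885013/1845449375 ≈ -0.011317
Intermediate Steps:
X = 1/5425 ≈ 0.00018433
X/g + O(-68, 37)/S = (1/5425)/275 - 42/3711 = (1/5425)*(1/275) - 42*1/3711 = 1/1491875 - 14/1237 = -20885013/1845449375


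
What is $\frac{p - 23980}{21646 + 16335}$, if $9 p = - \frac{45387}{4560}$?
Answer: $- \frac{36451281}{57731120} \approx -0.6314$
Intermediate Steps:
$p = - \frac{1681}{1520}$ ($p = \frac{\left(-45387\right) \frac{1}{4560}}{9} = \frac{1}{9} \left(- \frac{15129}{1520}\right) = - \frac{1681}{1520} \approx -1.1059$)
$\frac{p - 23980}{21646 + 16335} = \frac{- \frac{1681}{1520} - 23980}{21646 + 16335} = - \frac{36451281}{1520 \cdot 37981} = \left(- \frac{36451281}{1520}\right) \frac{1}{37981} = - \frac{36451281}{57731120}$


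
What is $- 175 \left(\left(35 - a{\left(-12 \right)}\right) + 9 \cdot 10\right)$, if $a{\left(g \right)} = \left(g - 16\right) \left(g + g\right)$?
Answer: $95725$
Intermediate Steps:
$a{\left(g \right)} = 2 g \left(-16 + g\right)$ ($a{\left(g \right)} = \left(-16 + g\right) 2 g = 2 g \left(-16 + g\right)$)
$- 175 \left(\left(35 - a{\left(-12 \right)}\right) + 9 \cdot 10\right) = - 175 \left(\left(35 - 2 \left(-12\right) \left(-16 - 12\right)\right) + 9 \cdot 10\right) = - 175 \left(\left(35 - 2 \left(-12\right) \left(-28\right)\right) + 90\right) = - 175 \left(\left(35 - 672\right) + 90\right) = - 175 \left(-637 + 90\right) = \left(-175\right) \left(-547\right) = 95725$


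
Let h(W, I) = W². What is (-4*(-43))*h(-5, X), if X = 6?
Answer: 4300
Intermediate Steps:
(-4*(-43))*h(-5, X) = -4*(-43)*(-5)² = 172*25 = 4300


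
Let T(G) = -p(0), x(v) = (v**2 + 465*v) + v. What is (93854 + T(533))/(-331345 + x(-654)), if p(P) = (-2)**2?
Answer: -93850/208393 ≈ -0.45035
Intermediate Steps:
p(P) = 4
x(v) = v**2 + 466*v
T(G) = -4 (T(G) = -1*4 = -4)
(93854 + T(533))/(-331345 + x(-654)) = (93854 - 4)/(-331345 - 654*(466 - 654)) = 93850/(-331345 - 654*(-188)) = 93850/(-331345 + 122952) = 93850/(-208393) = 93850*(-1/208393) = -93850/208393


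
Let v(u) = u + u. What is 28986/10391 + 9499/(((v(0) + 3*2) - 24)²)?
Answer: 108095573/3366684 ≈ 32.107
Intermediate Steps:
v(u) = 2*u
28986/10391 + 9499/(((v(0) + 3*2) - 24)²) = 28986/10391 + 9499/(((2*0 + 3*2) - 24)²) = 28986*(1/10391) + 9499/(((0 + 6) - 24)²) = 28986/10391 + 9499/((6 - 24)²) = 28986/10391 + 9499/((-18)²) = 28986/10391 + 9499/324 = 108095573/3366684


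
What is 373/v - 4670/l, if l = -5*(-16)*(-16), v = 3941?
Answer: 1888191/504448 ≈ 3.7431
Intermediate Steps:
l = -1280 (l = 80*(-16) = -1280)
373/v - 4670/l = 373/3941 - 4670/(-1280) = 373*(1/3941) - 4670*(-1/1280) = 373/3941 + 467/128 = 1888191/504448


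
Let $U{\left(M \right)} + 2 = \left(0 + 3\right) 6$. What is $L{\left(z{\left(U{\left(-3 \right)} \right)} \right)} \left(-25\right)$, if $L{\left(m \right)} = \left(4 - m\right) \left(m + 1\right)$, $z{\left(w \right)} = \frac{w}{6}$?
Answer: $- \frac{1100}{9} \approx -122.22$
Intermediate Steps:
$U{\left(M \right)} = 16$ ($U{\left(M \right)} = -2 + \left(0 + 3\right) 6 = -2 + 3 \cdot 6 = -2 + 18 = 16$)
$z{\left(w \right)} = \frac{w}{6}$ ($z{\left(w \right)} = w \frac{1}{6} = \frac{w}{6}$)
$L{\left(m \right)} = \left(1 + m\right) \left(4 - m\right)$ ($L{\left(m \right)} = \left(4 - m\right) \left(1 + m\right) = \left(1 + m\right) \left(4 - m\right)$)
$L{\left(z{\left(U{\left(-3 \right)} \right)} \right)} \left(-25\right) = \left(4 - \left(\frac{1}{6} \cdot 16\right)^{2} + 3 \cdot \frac{1}{6} \cdot 16\right) \left(-25\right) = \left(4 - \left(\frac{8}{3}\right)^{2} + 3 \cdot \frac{8}{3}\right) \left(-25\right) = \left(4 - \frac{64}{9} + 8\right) \left(-25\right) = \frac{44}{9} \left(-25\right) = - \frac{1100}{9}$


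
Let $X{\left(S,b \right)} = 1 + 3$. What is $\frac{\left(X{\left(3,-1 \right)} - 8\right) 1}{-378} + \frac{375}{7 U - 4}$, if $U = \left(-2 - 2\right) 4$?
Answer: $- \frac{70643}{21924} \approx -3.2222$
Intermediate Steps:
$X{\left(S,b \right)} = 4$
$U = -16$ ($U = \left(-4\right) 4 = -16$)
$\frac{\left(X{\left(3,-1 \right)} - 8\right) 1}{-378} + \frac{375}{7 U - 4} = \frac{\left(4 - 8\right) 1}{-378} + \frac{375}{7 \left(-16\right) - 4} = \left(-4\right) 1 \left(- \frac{1}{378}\right) + \frac{375}{-112 - 4} = \left(-4\right) \left(- \frac{1}{378}\right) + \frac{375}{-116} = \frac{2}{189} + 375 \left(- \frac{1}{116}\right) = \frac{2}{189} - \frac{375}{116} = - \frac{70643}{21924}$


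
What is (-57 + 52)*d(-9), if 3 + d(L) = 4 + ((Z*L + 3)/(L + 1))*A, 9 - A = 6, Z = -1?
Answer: 35/2 ≈ 17.500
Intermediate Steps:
A = 3 (A = 9 - 1*6 = 9 - 6 = 3)
d(L) = 1 + 3*(3 - L)/(1 + L) (d(L) = -3 + (4 + ((-L + 3)/(L + 1))*3) = -3 + (4 + ((3 - L)/(1 + L))*3) = -3 + (4 + 3*(3 - L)/(1 + L)) = 1 + 3*(3 - L)/(1 + L))
(-57 + 52)*d(-9) = (-57 + 52)*(2*(5 - 1*(-9))/(1 - 9)) = -10*(5 + 9)/(-8) = -10*(-1)*14/8 = -5*(-7/2) = 35/2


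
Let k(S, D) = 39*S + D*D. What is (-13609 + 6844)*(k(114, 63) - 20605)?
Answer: 82465350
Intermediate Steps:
k(S, D) = D² + 39*S (k(S, D) = 39*S + D² = D² + 39*S)
(-13609 + 6844)*(k(114, 63) - 20605) = (-13609 + 6844)*((63² + 39*114) - 20605) = -6765*((3969 + 4446) - 20605) = -6765*(8415 - 20605) = -6765*(-12190) = 82465350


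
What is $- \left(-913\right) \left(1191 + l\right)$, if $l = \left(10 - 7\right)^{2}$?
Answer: $1095600$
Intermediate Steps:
$l = 9$ ($l = 3^{2} = 9$)
$- \left(-913\right) \left(1191 + l\right) = - \left(-913\right) \left(1191 + 9\right) = - \left(-913\right) 1200 = \left(-1\right) \left(-1095600\right) = 1095600$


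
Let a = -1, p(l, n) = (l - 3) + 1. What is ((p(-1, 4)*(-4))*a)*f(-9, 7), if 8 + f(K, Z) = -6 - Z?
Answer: 252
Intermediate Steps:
p(l, n) = -2 + l (p(l, n) = (-3 + l) + 1 = -2 + l)
f(K, Z) = -14 - Z (f(K, Z) = -8 + (-6 - Z) = -14 - Z)
((p(-1, 4)*(-4))*a)*f(-9, 7) = (((-2 - 1)*(-4))*(-1))*(-14 - 1*7) = (-3*(-4)*(-1))*(-14 - 7) = (12*(-1))*(-21) = -12*(-21) = 252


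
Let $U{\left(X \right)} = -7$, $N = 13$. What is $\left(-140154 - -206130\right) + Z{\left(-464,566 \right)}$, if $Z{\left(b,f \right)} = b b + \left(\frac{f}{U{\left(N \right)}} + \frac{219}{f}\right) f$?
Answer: $\frac{1650081}{7} \approx 2.3573 \cdot 10^{5}$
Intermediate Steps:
$Z{\left(b,f \right)} = b^{2} + f \left(\frac{219}{f} - \frac{f}{7}\right)$ ($Z{\left(b,f \right)} = b b + \left(\frac{f}{-7} + \frac{219}{f}\right) f = b^{2} + \left(f \left(- \frac{1}{7}\right) + \frac{219}{f}\right) f = b^{2} + \left(- \frac{f}{7} + \frac{219}{f}\right) f = b^{2} + \left(\frac{219}{f} - \frac{f}{7}\right) f = b^{2} + f \left(\frac{219}{f} - \frac{f}{7}\right)$)
$\left(-140154 - -206130\right) + Z{\left(-464,566 \right)} = \left(-140154 - -206130\right) + \left(219 + \left(-464\right)^{2} - \frac{566^{2}}{7}\right) = \left(-140154 + 206130\right) + \left(219 + 215296 - \frac{320356}{7}\right) = 65976 + \left(219 + 215296 - \frac{320356}{7}\right) = 65976 + \frac{1188249}{7} = \frac{1650081}{7}$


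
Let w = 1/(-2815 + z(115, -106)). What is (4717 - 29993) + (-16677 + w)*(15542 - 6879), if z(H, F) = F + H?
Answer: -405461753025/2806 ≈ -1.4450e+8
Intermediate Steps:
w = -1/2806 (w = 1/(-2815 + (-106 + 115)) = 1/(-2815 + 9) = 1/(-2806) = -1/2806 ≈ -0.00035638)
(4717 - 29993) + (-16677 + w)*(15542 - 6879) = (4717 - 29993) + (-16677 - 1/2806)*(15542 - 6879) = -25276 - 46795663/2806*8663 = -25276 - 405390828569/2806 = -405461753025/2806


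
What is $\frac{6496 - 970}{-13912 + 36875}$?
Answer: $\frac{5526}{22963} \approx 0.24065$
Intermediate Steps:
$\frac{6496 - 970}{-13912 + 36875} = \frac{6496 - 970}{22963} = 5526 \cdot \frac{1}{22963} = \frac{5526}{22963}$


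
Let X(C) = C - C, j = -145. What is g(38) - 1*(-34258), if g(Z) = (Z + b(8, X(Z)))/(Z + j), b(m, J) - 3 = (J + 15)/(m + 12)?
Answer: 14662257/428 ≈ 34258.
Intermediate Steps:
X(C) = 0
b(m, J) = 3 + (15 + J)/(12 + m) (b(m, J) = 3 + (J + 15)/(m + 12) = 3 + (15 + J)/(12 + m))
g(Z) = (15/4 + Z)/(-145 + Z) (g(Z) = (Z + (51 + 0 + 3*8)/(12 + 8))/(Z - 145) = (Z + (51 + 0 + 24)/20)/(-145 + Z) = (Z + (1/20)*75)/(-145 + Z) = (Z + 15/4)/(-145 + Z) = (15/4 + Z)/(-145 + Z))
g(38) - 1*(-34258) = (15/4 + 38)/(-145 + 38) - 1*(-34258) = (167/4)/(-107) + 34258 = -1/107*167/4 + 34258 = -167/428 + 34258 = 14662257/428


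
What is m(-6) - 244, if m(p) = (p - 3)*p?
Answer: -190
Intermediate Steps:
m(p) = p*(-3 + p) (m(p) = (-3 + p)*p = p*(-3 + p))
m(-6) - 244 = -6*(-3 - 6) - 244 = -6*(-9) - 244 = 54 - 244 = -190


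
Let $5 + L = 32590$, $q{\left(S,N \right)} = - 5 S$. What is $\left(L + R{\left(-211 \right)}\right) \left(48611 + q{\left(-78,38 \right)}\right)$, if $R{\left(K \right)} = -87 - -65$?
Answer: $1595619563$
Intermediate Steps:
$L = 32585$ ($L = -5 + 32590 = 32585$)
$R{\left(K \right)} = -22$ ($R{\left(K \right)} = -87 + 65 = -22$)
$\left(L + R{\left(-211 \right)}\right) \left(48611 + q{\left(-78,38 \right)}\right) = \left(32585 - 22\right) \left(48611 - -390\right) = 32563 \left(48611 + 390\right) = 32563 \cdot 49001 = 1595619563$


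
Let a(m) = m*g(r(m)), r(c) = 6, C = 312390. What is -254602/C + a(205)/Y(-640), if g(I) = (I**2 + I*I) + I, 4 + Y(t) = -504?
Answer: -1281113479/39673530 ≈ -32.291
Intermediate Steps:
Y(t) = -508 (Y(t) = -4 - 504 = -508)
g(I) = I + 2*I**2 (g(I) = (I**2 + I**2) + I = 2*I**2 + I = I + 2*I**2)
a(m) = 78*m (a(m) = m*(6*(1 + 2*6)) = m*(6*(1 + 12)) = m*(6*13) = m*78 = 78*m)
-254602/C + a(205)/Y(-640) = -254602/312390 + (78*205)/(-508) = -254602*1/312390 + 15990*(-1/508) = -127301/156195 - 7995/254 = -1281113479/39673530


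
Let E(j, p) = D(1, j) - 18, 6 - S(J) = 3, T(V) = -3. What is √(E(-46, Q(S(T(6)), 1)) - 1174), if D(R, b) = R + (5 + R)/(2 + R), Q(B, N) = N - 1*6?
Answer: I*√1189 ≈ 34.482*I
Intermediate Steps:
S(J) = 3 (S(J) = 6 - 1*3 = 6 - 3 = 3)
Q(B, N) = -6 + N (Q(B, N) = N - 6 = -6 + N)
D(R, b) = R + (5 + R)/(2 + R)
E(j, p) = -15 (E(j, p) = (5 + 1² + 3*1)/(2 + 1) - 18 = (5 + 1 + 3)/3 - 18 = (⅓)*9 - 18 = 3 - 18 = -15)
√(E(-46, Q(S(T(6)), 1)) - 1174) = √(-15 - 1174) = √(-1189) = I*√1189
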